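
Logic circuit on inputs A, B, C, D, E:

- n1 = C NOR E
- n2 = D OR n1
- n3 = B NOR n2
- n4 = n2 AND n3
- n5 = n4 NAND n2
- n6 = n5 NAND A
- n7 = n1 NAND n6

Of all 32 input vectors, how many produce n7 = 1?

n7 = n1 NAND n6 must be 1, so at least one of n1, n6 is 0.
Enumerating the 32 input combinations, 28 give n7 = 1 and 4 give n7 = 0.

28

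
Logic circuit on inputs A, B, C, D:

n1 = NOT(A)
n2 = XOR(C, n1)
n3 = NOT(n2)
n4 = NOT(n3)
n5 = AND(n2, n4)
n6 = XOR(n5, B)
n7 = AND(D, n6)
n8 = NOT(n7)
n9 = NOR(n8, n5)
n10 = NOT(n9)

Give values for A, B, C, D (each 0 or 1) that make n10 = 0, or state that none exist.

Check with A=1, B=1, C=0, D=1:
n1 = NOT(A) = NOT 1 = 0
n2 = XOR(C, n1) = XOR(0, 0) = 0
n3 = NOT(n2) = NOT 0 = 1
n4 = NOT(n3) = NOT 1 = 0
n5 = AND(n2, n4) = AND(0, 0) = 0
n6 = XOR(n5, B) = XOR(0, 1) = 1
n7 = AND(D, n6) = AND(1, 1) = 1
n8 = NOT(n7) = NOT 1 = 0
n9 = NOR(n8, n5) = NOR(0, 0) = 1
n10 = NOT(n9) = NOT 1 = 0
So n10 = 0 as required.

A=1, B=1, C=0, D=1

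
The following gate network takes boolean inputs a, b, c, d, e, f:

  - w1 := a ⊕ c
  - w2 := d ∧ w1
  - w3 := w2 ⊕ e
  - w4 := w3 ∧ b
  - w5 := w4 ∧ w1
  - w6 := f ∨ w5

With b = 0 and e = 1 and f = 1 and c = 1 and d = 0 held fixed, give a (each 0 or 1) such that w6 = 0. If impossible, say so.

With b = 0 and e = 1 and f = 1 and c = 1 and d = 0 fixed, none of the 2 settings of a give w6 = 0.
For example, with a=0:
w1 = a ⊕ c = 0 ⊕ 1 = 1
w2 = d ∧ w1 = 0 ∧ 1 = 0
w3 = w2 ⊕ e = 0 ⊕ 1 = 1
w4 = w3 ∧ b = 1 ∧ 0 = 0
w5 = w4 ∧ w1 = 0 ∧ 1 = 0
w6 = f ∨ w5 = 1 ∨ 0 = 1
giving w6 = 1 ≠ 0.

no solution exists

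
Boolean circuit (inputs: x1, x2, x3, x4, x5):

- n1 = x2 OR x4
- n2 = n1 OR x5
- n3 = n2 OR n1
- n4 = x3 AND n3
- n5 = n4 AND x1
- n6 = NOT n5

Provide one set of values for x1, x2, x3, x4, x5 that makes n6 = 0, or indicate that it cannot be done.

Check with x1=1 x2=0 x3=1 x4=1 x5=0:
n1 = x2 OR x4 = 0 OR 1 = 1
n2 = n1 OR x5 = 1 OR 0 = 1
n3 = n2 OR n1 = 1 OR 1 = 1
n4 = x3 AND n3 = 1 AND 1 = 1
n5 = n4 AND x1 = 1 AND 1 = 1
n6 = NOT n5 = NOT 1 = 0
So n6 = 0 as required.

x1=1 x2=0 x3=1 x4=1 x5=0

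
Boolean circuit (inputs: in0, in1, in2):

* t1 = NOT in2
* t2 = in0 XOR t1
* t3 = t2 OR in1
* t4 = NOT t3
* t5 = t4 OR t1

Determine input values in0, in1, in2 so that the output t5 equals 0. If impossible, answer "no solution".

in0=1, in1=0, in2=1

Check with in0=1, in1=0, in2=1:
t1 = NOT in2 = NOT 1 = 0
t2 = in0 XOR t1 = 1 XOR 0 = 1
t3 = t2 OR in1 = 1 OR 0 = 1
t4 = NOT t3 = NOT 1 = 0
t5 = t4 OR t1 = 0 OR 0 = 0
So t5 = 0 as required.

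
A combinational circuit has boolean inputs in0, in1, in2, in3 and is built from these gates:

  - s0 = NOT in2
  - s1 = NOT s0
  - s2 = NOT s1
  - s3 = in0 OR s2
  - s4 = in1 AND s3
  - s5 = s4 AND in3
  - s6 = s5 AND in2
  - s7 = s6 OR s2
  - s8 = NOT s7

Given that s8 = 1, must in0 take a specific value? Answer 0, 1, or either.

Both values of in0 occur among assignments with s8 = 1:
  in0=0: in0=0, in1=0, in2=1, in3=0
  in0=1: in0=1, in1=0, in2=1, in3=0

either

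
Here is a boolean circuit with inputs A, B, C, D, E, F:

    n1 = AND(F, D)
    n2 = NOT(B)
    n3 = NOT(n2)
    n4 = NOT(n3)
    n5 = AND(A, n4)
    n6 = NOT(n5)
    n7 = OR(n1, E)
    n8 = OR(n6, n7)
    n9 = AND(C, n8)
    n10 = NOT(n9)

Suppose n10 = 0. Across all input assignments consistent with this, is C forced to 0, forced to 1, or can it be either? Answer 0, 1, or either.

n10 = NOT(n9) must be 0, so n9 = 1.
n9 = AND(C, n8) must be 1, so both C = 1 and n8 = 1.
n8 = OR(n6, n7) must be 1, so at least one of n6, n7 is 1.
Every assignment with n10 = 0 has C = 1; there are 29 such assignment(s).

1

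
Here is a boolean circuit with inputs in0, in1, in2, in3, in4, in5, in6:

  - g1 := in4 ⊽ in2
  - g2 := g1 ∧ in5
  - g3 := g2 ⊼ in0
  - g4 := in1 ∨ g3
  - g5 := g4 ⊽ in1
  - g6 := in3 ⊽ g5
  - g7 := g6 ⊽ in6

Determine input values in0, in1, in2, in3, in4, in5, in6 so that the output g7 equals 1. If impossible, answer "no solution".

in0=1 in1=0 in2=1 in3=1 in4=0 in5=1 in6=0

Check with in0=1 in1=0 in2=1 in3=1 in4=0 in5=1 in6=0:
g1 = in4 ⊽ in2 = 0 ⊽ 1 = 0
g2 = g1 ∧ in5 = 0 ∧ 1 = 0
g3 = g2 ⊼ in0 = 0 ⊼ 1 = 1
g4 = in1 ∨ g3 = 0 ∨ 1 = 1
g5 = g4 ⊽ in1 = 1 ⊽ 0 = 0
g6 = in3 ⊽ g5 = 1 ⊽ 0 = 0
g7 = g6 ⊽ in6 = 0 ⊽ 0 = 1
So g7 = 1 as required.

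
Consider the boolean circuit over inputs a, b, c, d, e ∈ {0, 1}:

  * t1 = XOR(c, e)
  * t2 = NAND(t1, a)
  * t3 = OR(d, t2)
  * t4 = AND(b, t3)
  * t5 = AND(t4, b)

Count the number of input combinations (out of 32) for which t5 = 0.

18

t5 = AND(t4, b) must be 0, so at least one of t4, b is 0.
Enumerating the 32 input combinations, 18 give t5 = 0 and 14 give t5 = 1.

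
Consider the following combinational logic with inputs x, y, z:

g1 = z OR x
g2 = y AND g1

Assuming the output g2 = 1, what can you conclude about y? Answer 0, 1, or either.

1

g2 = y AND g1 must be 1, so both y = 1 and g1 = 1.
g1 = z OR x must be 1, so at least one of z, x is 1.
Every assignment with g2 = 1 has y = 1; there are 3 such assignment(s).
  x=0, y=1, z=1
  x=1, y=1, z=0
  x=1, y=1, z=1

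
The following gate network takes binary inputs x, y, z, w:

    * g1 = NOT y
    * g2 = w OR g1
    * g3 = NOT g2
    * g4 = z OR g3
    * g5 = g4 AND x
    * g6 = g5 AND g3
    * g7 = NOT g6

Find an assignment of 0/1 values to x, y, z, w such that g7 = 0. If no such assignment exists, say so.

g7 = NOT g6 must be 0, so g6 = 1.
Check with x=1, y=1, z=1, w=0:
g1 = NOT y = NOT 1 = 0
g2 = w OR g1 = 0 OR 0 = 0
g3 = NOT g2 = NOT 0 = 1
g4 = z OR g3 = 1 OR 1 = 1
g5 = g4 AND x = 1 AND 1 = 1
g6 = g5 AND g3 = 1 AND 1 = 1
g7 = NOT g6 = NOT 1 = 0
So g7 = 0 as required.

x=1, y=1, z=1, w=0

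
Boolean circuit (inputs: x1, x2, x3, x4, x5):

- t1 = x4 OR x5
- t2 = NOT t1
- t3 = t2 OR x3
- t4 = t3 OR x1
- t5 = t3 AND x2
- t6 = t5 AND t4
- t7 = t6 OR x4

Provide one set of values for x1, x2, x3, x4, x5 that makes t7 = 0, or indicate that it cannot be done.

Check with x1=0 x2=0 x3=1 x4=0 x5=1:
t1 = x4 OR x5 = 0 OR 1 = 1
t2 = NOT t1 = NOT 1 = 0
t3 = t2 OR x3 = 0 OR 1 = 1
t4 = t3 OR x1 = 1 OR 0 = 1
t5 = t3 AND x2 = 1 AND 0 = 0
t6 = t5 AND t4 = 0 AND 1 = 0
t7 = t6 OR x4 = 0 OR 0 = 0
So t7 = 0 as required.

x1=0 x2=0 x3=1 x4=0 x5=1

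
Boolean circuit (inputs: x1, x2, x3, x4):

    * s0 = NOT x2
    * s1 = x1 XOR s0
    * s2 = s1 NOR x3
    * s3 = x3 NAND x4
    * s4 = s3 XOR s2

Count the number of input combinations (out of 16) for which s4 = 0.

s4 = s3 XOR s2 must be 0, so s3 and s2 are equal.
Enumerating the 16 input combinations, 8 give s4 = 0 and 8 give s4 = 1.

8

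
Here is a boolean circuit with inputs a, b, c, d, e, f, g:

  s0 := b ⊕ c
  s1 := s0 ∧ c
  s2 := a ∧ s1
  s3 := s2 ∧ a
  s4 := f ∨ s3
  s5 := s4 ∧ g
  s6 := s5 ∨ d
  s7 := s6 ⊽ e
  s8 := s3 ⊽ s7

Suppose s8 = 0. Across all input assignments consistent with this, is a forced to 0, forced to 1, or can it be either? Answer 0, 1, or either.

Both values of a occur among assignments with s8 = 0:
  a=0: a=0, b=0, c=0, d=0, e=0, f=0, g=0
  a=1: a=1, b=0, c=0, d=0, e=0, f=0, g=0

either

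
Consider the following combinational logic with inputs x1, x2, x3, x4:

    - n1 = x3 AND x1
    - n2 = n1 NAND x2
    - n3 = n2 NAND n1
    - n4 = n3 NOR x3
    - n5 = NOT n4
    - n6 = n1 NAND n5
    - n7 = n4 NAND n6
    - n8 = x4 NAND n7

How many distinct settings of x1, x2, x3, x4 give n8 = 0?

8

n8 = x4 NAND n7 must be 0, so both x4 = 1 and n7 = 1.
n7 = n4 NAND n6 must be 1, so at least one of n4, n6 is 0.
Enumerating the 16 input combinations, 8 give n8 = 0 and 8 give n8 = 1.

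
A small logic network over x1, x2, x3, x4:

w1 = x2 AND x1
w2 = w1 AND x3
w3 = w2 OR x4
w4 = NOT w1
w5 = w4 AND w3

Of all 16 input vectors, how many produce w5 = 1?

w5 = w4 AND w3 must be 1, so both w4 = 1 and w3 = 1.
w4 = NOT w1 must be 1, so w1 = 0.
w3 = w2 OR x4 must be 1, so at least one of w2, x4 is 1.
Satisfying assignments:
  x1=0, x2=0, x3=0, x4=1
  x1=0, x2=0, x3=1, x4=1
  x1=0, x2=1, x3=0, x4=1
  x1=0, x2=1, x3=1, x4=1
  x1=1, x2=0, x3=0, x4=1
  x1=1, x2=0, x3=1, x4=1

6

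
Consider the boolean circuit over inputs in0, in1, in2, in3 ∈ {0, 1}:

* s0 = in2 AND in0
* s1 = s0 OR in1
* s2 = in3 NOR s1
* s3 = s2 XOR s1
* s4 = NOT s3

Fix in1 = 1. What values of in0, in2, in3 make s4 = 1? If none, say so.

no solution exists

With in1 = 1 fixed, none of the 8 settings of in0, in2, in3 give s4 = 1.
For example, with in0=0, in2=1, in3=1:
s0 = in2 AND in0 = 1 AND 0 = 0
s1 = s0 OR in1 = 0 OR 1 = 1
s2 = in3 NOR s1 = 1 NOR 1 = 0
s3 = s2 XOR s1 = 0 XOR 1 = 1
s4 = NOT s3 = NOT 1 = 0
giving s4 = 0 ≠ 1.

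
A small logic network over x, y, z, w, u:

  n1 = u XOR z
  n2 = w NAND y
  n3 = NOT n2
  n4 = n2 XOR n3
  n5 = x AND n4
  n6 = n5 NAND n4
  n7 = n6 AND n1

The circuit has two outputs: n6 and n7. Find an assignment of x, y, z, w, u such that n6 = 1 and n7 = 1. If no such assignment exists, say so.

Check with x=0 y=0 z=0 w=1 u=1:
n1 = u XOR z = 1 XOR 0 = 1
n2 = w NAND y = 1 NAND 0 = 1
n3 = NOT n2 = NOT 1 = 0
n4 = n2 XOR n3 = 1 XOR 0 = 1
n5 = x AND n4 = 0 AND 1 = 0
n6 = n5 NAND n4 = 0 NAND 1 = 1
n7 = n6 AND n1 = 1 AND 1 = 1
So n6 = 1 and n7 = 1.

x=0 y=0 z=0 w=1 u=1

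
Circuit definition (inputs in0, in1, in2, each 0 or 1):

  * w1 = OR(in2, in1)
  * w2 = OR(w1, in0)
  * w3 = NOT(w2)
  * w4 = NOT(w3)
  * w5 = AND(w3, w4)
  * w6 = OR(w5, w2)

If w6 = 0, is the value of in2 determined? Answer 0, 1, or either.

0

w6 = OR(w5, w2) must be 0, so both w5 = 0 and w2 = 0.
w5 = AND(w3, w4) must be 0, so at least one of w3, w4 is 0.
w2 = OR(w1, in0) must be 0, so both w1 = 0 and in0 = 0.
Every assignment with w6 = 0 has in2 = 0; there are 1 such assignment(s).
  in0=0, in1=0, in2=0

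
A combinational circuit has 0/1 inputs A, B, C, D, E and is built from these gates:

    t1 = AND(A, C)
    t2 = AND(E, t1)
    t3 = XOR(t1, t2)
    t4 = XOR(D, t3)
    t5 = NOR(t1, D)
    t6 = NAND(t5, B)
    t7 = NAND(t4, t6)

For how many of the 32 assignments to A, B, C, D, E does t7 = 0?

t7 = NAND(t4, t6) must be 0, so both t4 = 1 and t6 = 1.
t4 = XOR(D, t3) must be 1, so D and t3 differ.
t6 = NAND(t5, B) must be 1, so at least one of t5, B is 0.
Enumerating the 32 input combinations, 16 give t7 = 0 and 16 give t7 = 1.

16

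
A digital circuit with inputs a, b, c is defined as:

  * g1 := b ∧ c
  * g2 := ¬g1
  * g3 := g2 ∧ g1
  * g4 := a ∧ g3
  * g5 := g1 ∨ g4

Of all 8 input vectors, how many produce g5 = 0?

g5 = g1 ∨ g4 must be 0, so both g1 = 0 and g4 = 0.
Satisfying assignments:
  a=0, b=0, c=0
  a=0, b=0, c=1
  a=0, b=1, c=0
  a=1, b=0, c=0
  a=1, b=0, c=1
  a=1, b=1, c=0

6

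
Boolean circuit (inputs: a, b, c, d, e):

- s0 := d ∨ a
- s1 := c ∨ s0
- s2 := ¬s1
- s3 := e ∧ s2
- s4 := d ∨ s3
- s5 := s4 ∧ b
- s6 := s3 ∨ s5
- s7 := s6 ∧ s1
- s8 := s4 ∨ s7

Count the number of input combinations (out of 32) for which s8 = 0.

s8 = s4 ∨ s7 must be 0, so both s4 = 0 and s7 = 0.
s4 = d ∨ s3 must be 0, so both d = 0 and s3 = 0.
Enumerating the 32 input combinations, 14 give s8 = 0 and 18 give s8 = 1.

14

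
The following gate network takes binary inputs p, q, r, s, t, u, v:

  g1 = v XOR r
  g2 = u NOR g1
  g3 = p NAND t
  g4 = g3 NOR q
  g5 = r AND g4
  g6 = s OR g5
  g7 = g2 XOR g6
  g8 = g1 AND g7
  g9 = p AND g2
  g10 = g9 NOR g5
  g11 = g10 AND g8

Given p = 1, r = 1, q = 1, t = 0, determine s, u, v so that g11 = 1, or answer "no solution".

s=1 u=1 v=0

g11 = g10 AND g8 must be 1, so both g10 = 1 and g8 = 1.
Check with p = 1, r = 1, q = 1, t = 0 and s=1, u=1, v=0:
g1 = v XOR r = 0 XOR 1 = 1
g2 = u NOR g1 = 1 NOR 1 = 0
g3 = p NAND t = 1 NAND 0 = 1
g4 = g3 NOR q = 1 NOR 1 = 0
g5 = r AND g4 = 1 AND 0 = 0
g6 = s OR g5 = 1 OR 0 = 1
g7 = g2 XOR g6 = 0 XOR 1 = 1
g8 = g1 AND g7 = 1 AND 1 = 1
g9 = p AND g2 = 1 AND 0 = 0
g10 = g9 NOR g5 = 0 NOR 0 = 1
g11 = g10 AND g8 = 1 AND 1 = 1
So g11 = 1.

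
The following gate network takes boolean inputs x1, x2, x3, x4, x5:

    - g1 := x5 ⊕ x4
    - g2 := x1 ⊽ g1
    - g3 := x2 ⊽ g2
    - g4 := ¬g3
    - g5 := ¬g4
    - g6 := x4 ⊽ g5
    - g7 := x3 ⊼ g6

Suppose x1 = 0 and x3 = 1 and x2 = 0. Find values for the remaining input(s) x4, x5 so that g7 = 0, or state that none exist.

g7 = x3 ⊼ g6 must be 0, so both x3 = 1 and g6 = 1.
g6 = x4 ⊽ g5 must be 1, so both x4 = 0 and g5 = 0.
Check with x1 = 0 and x3 = 1 and x2 = 0 and x4=0, x5=0:
g1 = x5 ⊕ x4 = 0 ⊕ 0 = 0
g2 = x1 ⊽ g1 = 0 ⊽ 0 = 1
g3 = x2 ⊽ g2 = 0 ⊽ 1 = 0
g4 = ¬g3 = ¬0 = 1
g5 = ¬g4 = ¬1 = 0
g6 = x4 ⊽ g5 = 0 ⊽ 0 = 1
g7 = x3 ⊼ g6 = 1 ⊼ 1 = 0
So g7 = 0.

x4=0, x5=0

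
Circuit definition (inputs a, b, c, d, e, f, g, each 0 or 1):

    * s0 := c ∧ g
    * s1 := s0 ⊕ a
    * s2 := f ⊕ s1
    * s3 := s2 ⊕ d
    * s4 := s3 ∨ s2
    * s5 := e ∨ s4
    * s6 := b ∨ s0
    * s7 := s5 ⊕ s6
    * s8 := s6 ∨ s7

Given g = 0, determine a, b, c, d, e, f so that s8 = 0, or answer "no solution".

a=1, b=0, c=1, d=0, e=0, f=1

Check with g = 0 and a=1, b=0, c=1, d=0, e=0, f=1:
s0 = c ∧ g = 1 ∧ 0 = 0
s1 = s0 ⊕ a = 0 ⊕ 1 = 1
s2 = f ⊕ s1 = 1 ⊕ 1 = 0
s3 = s2 ⊕ d = 0 ⊕ 0 = 0
s4 = s3 ∨ s2 = 0 ∨ 0 = 0
s5 = e ∨ s4 = 0 ∨ 0 = 0
s6 = b ∨ s0 = 0 ∨ 0 = 0
s7 = s5 ⊕ s6 = 0 ⊕ 0 = 0
s8 = s6 ∨ s7 = 0 ∨ 0 = 0
So s8 = 0.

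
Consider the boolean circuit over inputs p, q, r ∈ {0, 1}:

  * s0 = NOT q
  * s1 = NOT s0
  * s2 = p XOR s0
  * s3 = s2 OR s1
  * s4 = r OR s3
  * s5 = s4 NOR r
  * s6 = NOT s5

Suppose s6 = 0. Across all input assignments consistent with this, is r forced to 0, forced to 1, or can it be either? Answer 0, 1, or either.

0

s6 = NOT s5 must be 0, so s5 = 1.
s5 = s4 NOR r must be 1, so both s4 = 0 and r = 0.
s4 = r OR s3 must be 0, so both r = 0 and s3 = 0.
Every assignment with s6 = 0 has r = 0; there are 1 such assignment(s).
  p=1, q=0, r=0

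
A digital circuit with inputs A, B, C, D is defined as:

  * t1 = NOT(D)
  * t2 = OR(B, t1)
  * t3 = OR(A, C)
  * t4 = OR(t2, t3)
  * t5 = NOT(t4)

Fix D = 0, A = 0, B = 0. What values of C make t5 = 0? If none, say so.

C=0

Check with D = 0, A = 0, B = 0 and C=0:
t1 = NOT(D) = NOT 0 = 1
t2 = OR(B, t1) = OR(0, 1) = 1
t3 = OR(A, C) = OR(0, 0) = 0
t4 = OR(t2, t3) = OR(1, 0) = 1
t5 = NOT(t4) = NOT 1 = 0
So t5 = 0.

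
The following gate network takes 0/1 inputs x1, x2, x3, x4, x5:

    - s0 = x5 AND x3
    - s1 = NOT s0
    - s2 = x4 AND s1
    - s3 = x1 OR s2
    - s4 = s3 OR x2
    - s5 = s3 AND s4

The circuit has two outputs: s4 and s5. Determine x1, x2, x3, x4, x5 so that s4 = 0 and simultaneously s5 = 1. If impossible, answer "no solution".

no solution exists

Across all 32 input combinations, none give both s4 = 0 and s5 = 1.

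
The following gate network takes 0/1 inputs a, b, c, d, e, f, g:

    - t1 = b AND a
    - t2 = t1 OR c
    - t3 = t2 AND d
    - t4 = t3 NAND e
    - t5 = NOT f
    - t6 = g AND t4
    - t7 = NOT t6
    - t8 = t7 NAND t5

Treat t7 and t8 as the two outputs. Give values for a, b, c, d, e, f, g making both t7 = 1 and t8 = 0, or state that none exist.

a=0 b=1 c=1 d=1 e=0 f=0 g=0

Check with a=0 b=1 c=1 d=1 e=0 f=0 g=0:
t1 = b AND a = 1 AND 0 = 0
t2 = t1 OR c = 0 OR 1 = 1
t3 = t2 AND d = 1 AND 1 = 1
t4 = t3 NAND e = 1 NAND 0 = 1
t5 = NOT f = NOT 0 = 1
t6 = g AND t4 = 0 AND 1 = 0
t7 = NOT t6 = NOT 0 = 1
t8 = t7 NAND t5 = 1 NAND 1 = 0
So t7 = 1 and t8 = 0.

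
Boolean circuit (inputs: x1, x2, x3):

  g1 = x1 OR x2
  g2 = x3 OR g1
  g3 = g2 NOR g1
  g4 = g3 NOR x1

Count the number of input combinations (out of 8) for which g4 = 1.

g4 = g3 NOR x1 must be 1, so both g3 = 0 and x1 = 0.
g3 = g2 NOR g1 must be 0, so at least one of g2, g1 is 1.
Enumerating the 8 input combinations, 3 give g4 = 1 and 5 give g4 = 0.

3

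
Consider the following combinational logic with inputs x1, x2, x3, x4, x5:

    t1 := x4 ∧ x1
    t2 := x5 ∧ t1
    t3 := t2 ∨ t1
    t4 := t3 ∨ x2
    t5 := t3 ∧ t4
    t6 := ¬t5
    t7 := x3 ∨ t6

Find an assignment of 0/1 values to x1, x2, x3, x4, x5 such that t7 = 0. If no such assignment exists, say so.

t7 = x3 ∨ t6 must be 0, so both x3 = 0 and t6 = 0.
t6 = ¬t5 must be 0, so t5 = 1.
t5 = t3 ∧ t4 must be 1, so both t3 = 1 and t4 = 1.
Check with x1=1, x2=1, x3=0, x4=1, x5=1:
t1 = x4 ∧ x1 = 1 ∧ 1 = 1
t2 = x5 ∧ t1 = 1 ∧ 1 = 1
t3 = t2 ∨ t1 = 1 ∨ 1 = 1
t4 = t3 ∨ x2 = 1 ∨ 1 = 1
t5 = t3 ∧ t4 = 1 ∧ 1 = 1
t6 = ¬t5 = ¬1 = 0
t7 = x3 ∨ t6 = 0 ∨ 0 = 0
So t7 = 0 as required.

x1=1, x2=1, x3=0, x4=1, x5=1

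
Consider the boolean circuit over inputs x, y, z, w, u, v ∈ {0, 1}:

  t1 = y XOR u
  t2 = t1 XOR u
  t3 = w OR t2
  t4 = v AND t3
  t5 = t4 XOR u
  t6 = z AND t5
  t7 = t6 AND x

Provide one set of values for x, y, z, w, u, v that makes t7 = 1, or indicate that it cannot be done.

x=1, y=0, z=1, w=0, u=1, v=1

Check with x=1, y=0, z=1, w=0, u=1, v=1:
t1 = y XOR u = 0 XOR 1 = 1
t2 = t1 XOR u = 1 XOR 1 = 0
t3 = w OR t2 = 0 OR 0 = 0
t4 = v AND t3 = 1 AND 0 = 0
t5 = t4 XOR u = 0 XOR 1 = 1
t6 = z AND t5 = 1 AND 1 = 1
t7 = t6 AND x = 1 AND 1 = 1
So t7 = 1 as required.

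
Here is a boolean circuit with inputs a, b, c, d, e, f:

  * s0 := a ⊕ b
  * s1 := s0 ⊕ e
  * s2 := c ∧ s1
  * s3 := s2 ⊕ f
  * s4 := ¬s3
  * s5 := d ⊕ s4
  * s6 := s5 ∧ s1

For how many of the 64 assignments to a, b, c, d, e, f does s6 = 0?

48

s6 = s5 ∧ s1 must be 0, so at least one of s5, s1 is 0.
Enumerating the 64 input combinations, 48 give s6 = 0 and 16 give s6 = 1.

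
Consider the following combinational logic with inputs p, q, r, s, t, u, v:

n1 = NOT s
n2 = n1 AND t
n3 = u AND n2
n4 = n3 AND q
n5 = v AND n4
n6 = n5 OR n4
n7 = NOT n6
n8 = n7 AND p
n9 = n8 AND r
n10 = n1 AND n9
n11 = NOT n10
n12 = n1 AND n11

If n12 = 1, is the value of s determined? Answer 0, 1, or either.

0

n12 = n1 AND n11 must be 1, so both n1 = 1 and n11 = 1.
n1 = NOT s must be 1, so s = 0.
n11 = NOT n10 must be 1, so n10 = 0.
Every assignment with n12 = 1 has s = 0; there are 50 such assignment(s).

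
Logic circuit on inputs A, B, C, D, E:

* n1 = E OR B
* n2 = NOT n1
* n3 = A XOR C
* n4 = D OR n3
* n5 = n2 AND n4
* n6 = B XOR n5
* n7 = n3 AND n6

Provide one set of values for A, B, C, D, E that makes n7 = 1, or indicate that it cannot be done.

n7 = n3 AND n6 must be 1, so both n3 = 1 and n6 = 1.
Check with A=0 B=1 C=1 D=0 E=1:
n1 = E OR B = 1 OR 1 = 1
n2 = NOT n1 = NOT 1 = 0
n3 = A XOR C = 0 XOR 1 = 1
n4 = D OR n3 = 0 OR 1 = 1
n5 = n2 AND n4 = 0 AND 1 = 0
n6 = B XOR n5 = 1 XOR 0 = 1
n7 = n3 AND n6 = 1 AND 1 = 1
So n7 = 1 as required.

A=0 B=1 C=1 D=0 E=1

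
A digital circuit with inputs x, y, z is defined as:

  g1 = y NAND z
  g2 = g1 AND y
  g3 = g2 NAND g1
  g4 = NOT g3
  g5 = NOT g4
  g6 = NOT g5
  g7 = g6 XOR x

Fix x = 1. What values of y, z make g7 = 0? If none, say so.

y=1 z=0

g7 = g6 XOR x must be 0, so g6 and x are equal.
Check with x = 1 and y=1, z=0:
g1 = y NAND z = 1 NAND 0 = 1
g2 = g1 AND y = 1 AND 1 = 1
g3 = g2 NAND g1 = 1 NAND 1 = 0
g4 = NOT g3 = NOT 0 = 1
g5 = NOT g4 = NOT 1 = 0
g6 = NOT g5 = NOT 0 = 1
g7 = g6 XOR x = 1 XOR 1 = 0
So g7 = 0.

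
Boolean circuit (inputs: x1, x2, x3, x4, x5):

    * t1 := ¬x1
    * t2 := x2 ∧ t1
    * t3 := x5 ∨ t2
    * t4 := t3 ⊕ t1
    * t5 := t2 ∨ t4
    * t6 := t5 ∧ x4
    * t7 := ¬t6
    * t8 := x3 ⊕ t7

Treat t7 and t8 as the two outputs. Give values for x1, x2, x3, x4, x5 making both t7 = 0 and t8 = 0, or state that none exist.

Check with x1=0 x2=0 x3=0 x4=1 x5=0:
t1 = ¬x1 = ¬0 = 1
t2 = x2 ∧ t1 = 0 ∧ 1 = 0
t3 = x5 ∨ t2 = 0 ∨ 0 = 0
t4 = t3 ⊕ t1 = 0 ⊕ 1 = 1
t5 = t2 ∨ t4 = 0 ∨ 1 = 1
t6 = t5 ∧ x4 = 1 ∧ 1 = 1
t7 = ¬t6 = ¬1 = 0
t8 = x3 ⊕ t7 = 0 ⊕ 0 = 0
So t7 = 0 and t8 = 0.

x1=0 x2=0 x3=0 x4=1 x5=0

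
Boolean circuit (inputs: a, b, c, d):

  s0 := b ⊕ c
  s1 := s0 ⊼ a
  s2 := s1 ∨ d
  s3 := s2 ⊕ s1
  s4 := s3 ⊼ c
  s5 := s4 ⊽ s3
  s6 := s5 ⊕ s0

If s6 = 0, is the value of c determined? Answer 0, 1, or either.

either

Both values of c occur among assignments with s6 = 0:
  c=0: a=0, b=0, c=0, d=0
  c=1: a=0, b=1, c=1, d=0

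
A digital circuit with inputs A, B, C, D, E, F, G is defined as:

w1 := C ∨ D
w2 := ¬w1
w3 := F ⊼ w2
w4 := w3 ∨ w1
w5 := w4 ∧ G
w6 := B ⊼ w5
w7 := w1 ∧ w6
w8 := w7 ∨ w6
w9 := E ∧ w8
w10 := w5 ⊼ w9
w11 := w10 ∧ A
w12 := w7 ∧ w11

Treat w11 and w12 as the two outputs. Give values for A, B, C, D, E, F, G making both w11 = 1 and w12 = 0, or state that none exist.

A=1 B=0 C=0 D=0 E=0 F=1 G=0

Check with A=1 B=0 C=0 D=0 E=0 F=1 G=0:
w1 = C ∨ D = 0 ∨ 0 = 0
w2 = ¬w1 = ¬0 = 1
w3 = F ⊼ w2 = 1 ⊼ 1 = 0
w4 = w3 ∨ w1 = 0 ∨ 0 = 0
w5 = w4 ∧ G = 0 ∧ 0 = 0
w6 = B ⊼ w5 = 0 ⊼ 0 = 1
w7 = w1 ∧ w6 = 0 ∧ 1 = 0
w8 = w7 ∨ w6 = 0 ∨ 1 = 1
w9 = E ∧ w8 = 0 ∧ 1 = 0
w10 = w5 ⊼ w9 = 0 ⊼ 0 = 1
w11 = w10 ∧ A = 1 ∧ 1 = 1
w12 = w7 ∧ w11 = 0 ∧ 1 = 0
So w11 = 1 and w12 = 0.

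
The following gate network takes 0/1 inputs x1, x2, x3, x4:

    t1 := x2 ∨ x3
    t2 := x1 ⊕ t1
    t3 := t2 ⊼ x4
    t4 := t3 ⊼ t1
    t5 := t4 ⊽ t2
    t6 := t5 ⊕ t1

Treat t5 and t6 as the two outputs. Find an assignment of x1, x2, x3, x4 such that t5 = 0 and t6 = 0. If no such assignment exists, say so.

Check with x1=0 x2=0 x3=0 x4=1:
t1 = x2 ∨ x3 = 0 ∨ 0 = 0
t2 = x1 ⊕ t1 = 0 ⊕ 0 = 0
t3 = t2 ⊼ x4 = 0 ⊼ 1 = 1
t4 = t3 ⊼ t1 = 1 ⊼ 0 = 1
t5 = t4 ⊽ t2 = 1 ⊽ 0 = 0
t6 = t5 ⊕ t1 = 0 ⊕ 0 = 0
So t5 = 0 and t6 = 0.

x1=0 x2=0 x3=0 x4=1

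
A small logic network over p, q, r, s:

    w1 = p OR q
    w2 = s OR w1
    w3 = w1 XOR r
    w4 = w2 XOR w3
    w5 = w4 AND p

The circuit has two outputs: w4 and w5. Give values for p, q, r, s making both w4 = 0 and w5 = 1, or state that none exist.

no solution exists

Across all 16 input combinations, none give both w4 = 0 and w5 = 1.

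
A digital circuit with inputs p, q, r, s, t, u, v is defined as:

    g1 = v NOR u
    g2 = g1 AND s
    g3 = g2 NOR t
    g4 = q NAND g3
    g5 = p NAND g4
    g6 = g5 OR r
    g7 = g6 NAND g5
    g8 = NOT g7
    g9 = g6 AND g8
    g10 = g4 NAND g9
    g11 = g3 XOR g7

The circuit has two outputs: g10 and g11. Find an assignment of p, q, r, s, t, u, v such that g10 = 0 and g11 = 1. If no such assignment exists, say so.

p=0, q=0, r=1, s=0, t=0, u=0, v=0

Check with p=0, q=0, r=1, s=0, t=0, u=0, v=0:
g1 = v NOR u = 0 NOR 0 = 1
g2 = g1 AND s = 1 AND 0 = 0
g3 = g2 NOR t = 0 NOR 0 = 1
g4 = q NAND g3 = 0 NAND 1 = 1
g5 = p NAND g4 = 0 NAND 1 = 1
g6 = g5 OR r = 1 OR 1 = 1
g7 = g6 NAND g5 = 1 NAND 1 = 0
g8 = NOT g7 = NOT 0 = 1
g9 = g6 AND g8 = 1 AND 1 = 1
g10 = g4 NAND g9 = 1 NAND 1 = 0
g11 = g3 XOR g7 = 1 XOR 0 = 1
So g10 = 0 and g11 = 1.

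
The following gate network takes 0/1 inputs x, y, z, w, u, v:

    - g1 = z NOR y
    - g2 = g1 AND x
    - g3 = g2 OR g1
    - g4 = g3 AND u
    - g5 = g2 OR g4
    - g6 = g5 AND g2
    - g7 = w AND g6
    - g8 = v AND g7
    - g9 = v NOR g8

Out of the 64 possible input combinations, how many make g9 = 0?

g9 = v NOR g8 must be 0, so at least one of v, g8 is 1.
Enumerating the 64 input combinations, 32 give g9 = 0 and 32 give g9 = 1.

32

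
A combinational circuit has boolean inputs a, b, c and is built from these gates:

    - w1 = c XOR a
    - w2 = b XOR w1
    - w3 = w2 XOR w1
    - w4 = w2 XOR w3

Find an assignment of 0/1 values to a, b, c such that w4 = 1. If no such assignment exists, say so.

a=0 b=0 c=1

w4 = w2 XOR w3 must be 1, so w2 and w3 differ.
Check with a=0 b=0 c=1:
w1 = c XOR a = 1 XOR 0 = 1
w2 = b XOR w1 = 0 XOR 1 = 1
w3 = w2 XOR w1 = 1 XOR 1 = 0
w4 = w2 XOR w3 = 1 XOR 0 = 1
So w4 = 1 as required.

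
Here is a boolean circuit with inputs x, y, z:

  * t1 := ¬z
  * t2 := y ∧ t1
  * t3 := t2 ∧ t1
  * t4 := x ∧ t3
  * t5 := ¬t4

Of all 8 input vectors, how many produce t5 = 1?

7

t5 = ¬t4 must be 1, so t4 = 0.
t4 = x ∧ t3 must be 0, so at least one of x, t3 is 0.
Enumerating the 8 input combinations, 7 give t5 = 1 and 1 give t5 = 0.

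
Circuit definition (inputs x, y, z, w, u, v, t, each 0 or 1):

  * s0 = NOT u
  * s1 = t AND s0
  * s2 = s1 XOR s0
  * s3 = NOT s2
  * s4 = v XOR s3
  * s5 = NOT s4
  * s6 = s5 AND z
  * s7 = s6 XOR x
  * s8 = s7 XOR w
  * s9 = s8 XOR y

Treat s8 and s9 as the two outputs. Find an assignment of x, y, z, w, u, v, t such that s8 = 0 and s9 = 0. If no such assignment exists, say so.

Check with x=0 y=0 z=1 w=1 u=1 v=1 t=1:
s0 = NOT u = NOT 1 = 0
s1 = t AND s0 = 1 AND 0 = 0
s2 = s1 XOR s0 = 0 XOR 0 = 0
s3 = NOT s2 = NOT 0 = 1
s4 = v XOR s3 = 1 XOR 1 = 0
s5 = NOT s4 = NOT 0 = 1
s6 = s5 AND z = 1 AND 1 = 1
s7 = s6 XOR x = 1 XOR 0 = 1
s8 = s7 XOR w = 1 XOR 1 = 0
s9 = s8 XOR y = 0 XOR 0 = 0
So s8 = 0 and s9 = 0.

x=0 y=0 z=1 w=1 u=1 v=1 t=1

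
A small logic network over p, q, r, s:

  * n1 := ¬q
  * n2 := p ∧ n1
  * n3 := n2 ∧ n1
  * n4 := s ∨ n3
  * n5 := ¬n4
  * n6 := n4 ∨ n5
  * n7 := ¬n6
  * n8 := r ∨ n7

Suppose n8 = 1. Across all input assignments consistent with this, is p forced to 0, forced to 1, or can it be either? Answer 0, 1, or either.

either

Both values of p occur among assignments with n8 = 1:
  p=0: p=0, q=0, r=1, s=0
  p=1: p=1, q=0, r=1, s=0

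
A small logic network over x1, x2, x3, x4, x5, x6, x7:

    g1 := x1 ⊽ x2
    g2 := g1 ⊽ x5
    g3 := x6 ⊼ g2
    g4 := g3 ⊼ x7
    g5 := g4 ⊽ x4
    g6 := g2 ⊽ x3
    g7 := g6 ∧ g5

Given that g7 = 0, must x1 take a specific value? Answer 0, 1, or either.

either

Both values of x1 occur among assignments with g7 = 0:
  x1=0: x1=0, x2=0, x3=0, x4=0, x5=0, x6=0, x7=0
  x1=1: x1=1, x2=0, x3=0, x4=0, x5=0, x6=0, x7=0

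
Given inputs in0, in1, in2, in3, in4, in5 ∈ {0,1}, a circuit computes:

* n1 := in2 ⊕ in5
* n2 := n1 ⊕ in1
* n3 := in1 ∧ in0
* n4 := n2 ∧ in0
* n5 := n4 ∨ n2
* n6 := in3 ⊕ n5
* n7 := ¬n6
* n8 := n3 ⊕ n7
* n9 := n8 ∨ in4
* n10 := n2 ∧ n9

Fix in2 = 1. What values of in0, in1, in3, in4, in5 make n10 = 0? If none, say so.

n10 = n2 ∧ n9 must be 0, so at least one of n2, n9 is 0.
Check with in2 = 1 and in0=0, in1=1, in3=1, in4=1, in5=0:
n1 = in2 ⊕ in5 = 1 ⊕ 0 = 1
n2 = n1 ⊕ in1 = 1 ⊕ 1 = 0
n3 = in1 ∧ in0 = 1 ∧ 0 = 0
n4 = n2 ∧ in0 = 0 ∧ 0 = 0
n5 = n4 ∨ n2 = 0 ∨ 0 = 0
n6 = in3 ⊕ n5 = 1 ⊕ 0 = 1
n7 = ¬n6 = ¬1 = 0
n8 = n3 ⊕ n7 = 0 ⊕ 0 = 0
n9 = n8 ∨ in4 = 0 ∨ 1 = 1
n10 = n2 ∧ n9 = 0 ∧ 1 = 0
So n10 = 0.

in0=0 in1=1 in3=1 in4=1 in5=0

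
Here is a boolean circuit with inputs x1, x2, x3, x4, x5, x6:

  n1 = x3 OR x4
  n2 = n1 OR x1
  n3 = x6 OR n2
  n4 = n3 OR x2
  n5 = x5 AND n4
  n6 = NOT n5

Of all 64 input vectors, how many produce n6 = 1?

33

n6 = NOT n5 must be 1, so n5 = 0.
n5 = x5 AND n4 must be 0, so at least one of x5, n4 is 0.
Enumerating the 64 input combinations, 33 give n6 = 1 and 31 give n6 = 0.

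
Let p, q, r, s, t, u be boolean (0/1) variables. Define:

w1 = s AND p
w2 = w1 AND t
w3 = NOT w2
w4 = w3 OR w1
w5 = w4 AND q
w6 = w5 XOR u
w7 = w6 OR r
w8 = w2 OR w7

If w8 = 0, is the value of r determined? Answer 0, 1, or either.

0

w8 = w2 OR w7 must be 0, so both w2 = 0 and w7 = 0.
w2 = w1 AND t must be 0, so at least one of w1, t is 0.
w7 = w6 OR r must be 0, so both w6 = 0 and r = 0.
Every assignment with w8 = 0 has r = 0; there are 14 such assignment(s).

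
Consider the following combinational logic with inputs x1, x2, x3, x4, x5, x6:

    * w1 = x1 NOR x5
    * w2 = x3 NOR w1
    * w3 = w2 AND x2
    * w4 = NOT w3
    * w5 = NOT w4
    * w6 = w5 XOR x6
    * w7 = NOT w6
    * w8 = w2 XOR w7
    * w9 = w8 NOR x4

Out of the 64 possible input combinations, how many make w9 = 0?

w9 = w8 NOR x4 must be 0, so at least one of w8, x4 is 1.
Enumerating the 64 input combinations, 48 give w9 = 0 and 16 give w9 = 1.

48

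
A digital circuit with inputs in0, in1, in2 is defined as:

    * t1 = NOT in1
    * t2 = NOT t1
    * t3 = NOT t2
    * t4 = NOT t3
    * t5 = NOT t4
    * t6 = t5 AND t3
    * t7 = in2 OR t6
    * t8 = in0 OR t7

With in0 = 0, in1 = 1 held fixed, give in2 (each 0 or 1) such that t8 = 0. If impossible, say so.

t8 = in0 OR t7 must be 0, so both in0 = 0 and t7 = 0.
t7 = in2 OR t6 must be 0, so both in2 = 0 and t6 = 0.
Check with in0 = 0, in1 = 1 and in2=0:
t1 = NOT in1 = NOT 1 = 0
t2 = NOT t1 = NOT 0 = 1
t3 = NOT t2 = NOT 1 = 0
t4 = NOT t3 = NOT 0 = 1
t5 = NOT t4 = NOT 1 = 0
t6 = t5 AND t3 = 0 AND 0 = 0
t7 = in2 OR t6 = 0 OR 0 = 0
t8 = in0 OR t7 = 0 OR 0 = 0
So t8 = 0.

in2=0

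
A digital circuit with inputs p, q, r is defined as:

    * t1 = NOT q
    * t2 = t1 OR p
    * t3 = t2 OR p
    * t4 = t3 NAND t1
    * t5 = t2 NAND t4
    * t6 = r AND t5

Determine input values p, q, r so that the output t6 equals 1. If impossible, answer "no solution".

p=1, q=0, r=1

t6 = r AND t5 must be 1, so both r = 1 and t5 = 1.
Check with p=1, q=0, r=1:
t1 = NOT q = NOT 0 = 1
t2 = t1 OR p = 1 OR 1 = 1
t3 = t2 OR p = 1 OR 1 = 1
t4 = t3 NAND t1 = 1 NAND 1 = 0
t5 = t2 NAND t4 = 1 NAND 0 = 1
t6 = r AND t5 = 1 AND 1 = 1
So t6 = 1 as required.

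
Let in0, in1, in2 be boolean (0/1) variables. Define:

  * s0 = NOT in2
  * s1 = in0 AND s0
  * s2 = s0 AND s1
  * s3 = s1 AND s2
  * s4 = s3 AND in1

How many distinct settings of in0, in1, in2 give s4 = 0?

7

s4 = s3 AND in1 must be 0, so at least one of s3, in1 is 0.
Enumerating the 8 input combinations, 7 give s4 = 0 and 1 give s4 = 1.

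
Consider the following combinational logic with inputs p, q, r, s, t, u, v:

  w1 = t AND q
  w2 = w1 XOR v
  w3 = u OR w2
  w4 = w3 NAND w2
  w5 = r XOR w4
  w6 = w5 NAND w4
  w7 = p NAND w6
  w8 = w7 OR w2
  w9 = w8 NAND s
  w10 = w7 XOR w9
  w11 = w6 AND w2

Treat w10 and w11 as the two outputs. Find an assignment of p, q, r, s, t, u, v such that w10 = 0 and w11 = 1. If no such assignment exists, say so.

p=0, q=1, r=1, s=0, t=0, u=1, v=1

Check with p=0, q=1, r=1, s=0, t=0, u=1, v=1:
w1 = t AND q = 0 AND 1 = 0
w2 = w1 XOR v = 0 XOR 1 = 1
w3 = u OR w2 = 1 OR 1 = 1
w4 = w3 NAND w2 = 1 NAND 1 = 0
w5 = r XOR w4 = 1 XOR 0 = 1
w6 = w5 NAND w4 = 1 NAND 0 = 1
w7 = p NAND w6 = 0 NAND 1 = 1
w8 = w7 OR w2 = 1 OR 1 = 1
w9 = w8 NAND s = 1 NAND 0 = 1
w10 = w7 XOR w9 = 1 XOR 1 = 0
w11 = w6 AND w2 = 1 AND 1 = 1
So w10 = 0 and w11 = 1.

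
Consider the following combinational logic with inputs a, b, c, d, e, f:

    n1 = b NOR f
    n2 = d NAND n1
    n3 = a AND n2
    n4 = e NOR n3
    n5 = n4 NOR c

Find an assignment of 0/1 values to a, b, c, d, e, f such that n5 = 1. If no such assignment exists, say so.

n5 = n4 NOR c must be 1, so both n4 = 0 and c = 0.
Check with a=1 b=1 c=0 d=0 e=0 f=0:
n1 = b NOR f = 1 NOR 0 = 0
n2 = d NAND n1 = 0 NAND 0 = 1
n3 = a AND n2 = 1 AND 1 = 1
n4 = e NOR n3 = 0 NOR 1 = 0
n5 = n4 NOR c = 0 NOR 0 = 1
So n5 = 1 as required.

a=1 b=1 c=0 d=0 e=0 f=0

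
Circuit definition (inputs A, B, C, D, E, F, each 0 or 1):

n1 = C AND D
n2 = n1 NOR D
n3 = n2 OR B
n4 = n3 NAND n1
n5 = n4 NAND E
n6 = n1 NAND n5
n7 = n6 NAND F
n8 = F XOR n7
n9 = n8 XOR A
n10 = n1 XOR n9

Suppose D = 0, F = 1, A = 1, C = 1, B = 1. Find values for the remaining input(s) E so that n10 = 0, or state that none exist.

E=1

Check with D = 0, F = 1, A = 1, C = 1, B = 1 and E=1:
n1 = C AND D = 1 AND 0 = 0
n2 = n1 NOR D = 0 NOR 0 = 1
n3 = n2 OR B = 1 OR 1 = 1
n4 = n3 NAND n1 = 1 NAND 0 = 1
n5 = n4 NAND E = 1 NAND 1 = 0
n6 = n1 NAND n5 = 0 NAND 0 = 1
n7 = n6 NAND F = 1 NAND 1 = 0
n8 = F XOR n7 = 1 XOR 0 = 1
n9 = n8 XOR A = 1 XOR 1 = 0
n10 = n1 XOR n9 = 0 XOR 0 = 0
So n10 = 0.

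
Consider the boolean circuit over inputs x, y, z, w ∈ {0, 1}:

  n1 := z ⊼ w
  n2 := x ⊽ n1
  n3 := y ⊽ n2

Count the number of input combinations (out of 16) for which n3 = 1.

7

n3 = y ⊽ n2 must be 1, so both y = 0 and n2 = 0.
Enumerating the 16 input combinations, 7 give n3 = 1 and 9 give n3 = 0.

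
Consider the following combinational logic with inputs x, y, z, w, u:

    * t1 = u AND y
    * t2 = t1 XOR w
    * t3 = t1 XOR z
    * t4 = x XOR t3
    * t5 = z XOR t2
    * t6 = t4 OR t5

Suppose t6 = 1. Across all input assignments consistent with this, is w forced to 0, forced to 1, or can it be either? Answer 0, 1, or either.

Both values of w occur among assignments with t6 = 1:
  w=0: x=0, y=0, z=1, w=0, u=0
  w=1: x=0, y=0, z=0, w=1, u=0

either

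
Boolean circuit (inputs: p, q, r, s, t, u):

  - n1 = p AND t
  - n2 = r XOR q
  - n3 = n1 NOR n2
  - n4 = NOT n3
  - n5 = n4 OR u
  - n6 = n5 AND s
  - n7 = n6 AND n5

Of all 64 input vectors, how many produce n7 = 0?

n7 = n6 AND n5 must be 0, so at least one of n6, n5 is 0.
Enumerating the 64 input combinations, 38 give n7 = 0 and 26 give n7 = 1.

38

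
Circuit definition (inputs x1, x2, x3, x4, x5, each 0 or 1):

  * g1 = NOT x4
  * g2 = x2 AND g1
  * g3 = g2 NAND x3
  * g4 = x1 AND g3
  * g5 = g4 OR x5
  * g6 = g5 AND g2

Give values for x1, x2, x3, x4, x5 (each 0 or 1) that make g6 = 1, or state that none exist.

Check with x1=0 x2=1 x3=0 x4=0 x5=1:
g1 = NOT x4 = NOT 0 = 1
g2 = x2 AND g1 = 1 AND 1 = 1
g3 = g2 NAND x3 = 1 NAND 0 = 1
g4 = x1 AND g3 = 0 AND 1 = 0
g5 = g4 OR x5 = 0 OR 1 = 1
g6 = g5 AND g2 = 1 AND 1 = 1
So g6 = 1 as required.

x1=0 x2=1 x3=0 x4=0 x5=1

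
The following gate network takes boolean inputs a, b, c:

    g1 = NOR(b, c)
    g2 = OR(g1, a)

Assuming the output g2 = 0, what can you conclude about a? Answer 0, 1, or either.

g2 = OR(g1, a) must be 0, so both g1 = 0 and a = 0.
g1 = NOR(b, c) must be 0, so at least one of b, c is 1.
Every assignment with g2 = 0 has a = 0; there are 3 such assignment(s).
  a=0, b=0, c=1
  a=0, b=1, c=0
  a=0, b=1, c=1

0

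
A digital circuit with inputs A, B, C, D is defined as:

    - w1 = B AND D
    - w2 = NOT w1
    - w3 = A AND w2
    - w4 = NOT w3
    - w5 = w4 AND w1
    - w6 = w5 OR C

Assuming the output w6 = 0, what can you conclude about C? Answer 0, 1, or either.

w6 = w5 OR C must be 0, so both w5 = 0 and C = 0.
w5 = w4 AND w1 must be 0, so at least one of w4, w1 is 0.
Every assignment with w6 = 0 has C = 0; there are 6 such assignment(s).

0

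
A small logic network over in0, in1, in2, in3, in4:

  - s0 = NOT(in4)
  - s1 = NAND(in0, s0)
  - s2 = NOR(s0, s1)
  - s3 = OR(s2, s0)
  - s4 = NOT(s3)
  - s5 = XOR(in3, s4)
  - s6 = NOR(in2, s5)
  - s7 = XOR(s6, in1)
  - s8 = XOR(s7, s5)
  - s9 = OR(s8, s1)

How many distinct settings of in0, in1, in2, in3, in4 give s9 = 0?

4

s9 = OR(s8, s1) must be 0, so both s8 = 0 and s1 = 0.
s8 = XOR(s7, s5) must be 0, so s7 and s5 are equal.
s1 = NAND(in0, s0) must be 0, so both in0 = 1 and s0 = 1.
Satisfying assignments:
  in0=1, in1=0, in2=1, in3=0, in4=0
  in0=1, in1=1, in2=0, in3=0, in4=0
  in0=1, in1=1, in2=0, in3=1, in4=0
  in0=1, in1=1, in2=1, in3=1, in4=0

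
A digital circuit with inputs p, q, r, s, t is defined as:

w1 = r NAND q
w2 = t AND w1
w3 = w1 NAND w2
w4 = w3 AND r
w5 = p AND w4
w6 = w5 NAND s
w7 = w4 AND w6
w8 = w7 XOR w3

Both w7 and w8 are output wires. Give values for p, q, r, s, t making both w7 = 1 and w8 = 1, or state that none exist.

no solution exists

Across all 32 input combinations, none give both w7 = 1 and w8 = 1.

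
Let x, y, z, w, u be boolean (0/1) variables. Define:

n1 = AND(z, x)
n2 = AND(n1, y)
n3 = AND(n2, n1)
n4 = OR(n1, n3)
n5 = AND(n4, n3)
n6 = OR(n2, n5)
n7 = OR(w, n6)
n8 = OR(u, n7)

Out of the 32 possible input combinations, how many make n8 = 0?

7

n8 = OR(u, n7) must be 0, so both u = 0 and n7 = 0.
Enumerating the 32 input combinations, 7 give n8 = 0 and 25 give n8 = 1.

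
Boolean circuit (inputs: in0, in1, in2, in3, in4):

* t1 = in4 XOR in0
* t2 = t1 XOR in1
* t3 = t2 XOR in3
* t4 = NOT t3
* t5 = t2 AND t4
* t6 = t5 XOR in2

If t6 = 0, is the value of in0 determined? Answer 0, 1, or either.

either

Both values of in0 occur among assignments with t6 = 0:
  in0=0: in0=0, in1=0, in2=0, in3=0, in4=0
  in0=1: in0=1, in1=0, in2=0, in3=0, in4=0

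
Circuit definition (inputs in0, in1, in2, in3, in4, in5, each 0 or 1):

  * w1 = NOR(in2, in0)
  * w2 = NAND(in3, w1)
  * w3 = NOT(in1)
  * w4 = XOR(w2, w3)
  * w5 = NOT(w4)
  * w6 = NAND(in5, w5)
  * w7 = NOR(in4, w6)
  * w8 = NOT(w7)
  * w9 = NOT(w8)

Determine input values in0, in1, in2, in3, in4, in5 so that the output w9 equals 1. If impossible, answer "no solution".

Check with in0=0, in1=0, in2=1, in3=1, in4=0, in5=1:
w1 = NOR(in2, in0) = NOR(1, 0) = 0
w2 = NAND(in3, w1) = NAND(1, 0) = 1
w3 = NOT(in1) = NOT 0 = 1
w4 = XOR(w2, w3) = XOR(1, 1) = 0
w5 = NOT(w4) = NOT 0 = 1
w6 = NAND(in5, w5) = NAND(1, 1) = 0
w7 = NOR(in4, w6) = NOR(0, 0) = 1
w8 = NOT(w7) = NOT 1 = 0
w9 = NOT(w8) = NOT 0 = 1
So w9 = 1 as required.

in0=0, in1=0, in2=1, in3=1, in4=0, in5=1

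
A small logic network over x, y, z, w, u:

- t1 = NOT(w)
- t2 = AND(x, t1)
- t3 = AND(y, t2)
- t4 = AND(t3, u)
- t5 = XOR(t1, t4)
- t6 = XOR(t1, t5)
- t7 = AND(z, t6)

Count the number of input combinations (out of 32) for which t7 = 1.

t7 = AND(z, t6) must be 1, so both z = 1 and t6 = 1.
t6 = XOR(t1, t5) must be 1, so t1 and t5 differ.
Satisfying assignments:
  x=1, y=1, z=1, w=0, u=1

1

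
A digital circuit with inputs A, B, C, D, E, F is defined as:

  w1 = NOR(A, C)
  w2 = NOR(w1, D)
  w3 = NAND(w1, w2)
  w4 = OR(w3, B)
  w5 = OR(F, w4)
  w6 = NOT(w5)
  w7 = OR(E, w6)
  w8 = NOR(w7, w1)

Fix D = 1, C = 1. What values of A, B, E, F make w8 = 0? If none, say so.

Check with D = 1, C = 1 and A=1, B=0, E=1, F=0:
w1 = NOR(A, C) = NOR(1, 1) = 0
w2 = NOR(w1, D) = NOR(0, 1) = 0
w3 = NAND(w1, w2) = NAND(0, 0) = 1
w4 = OR(w3, B) = OR(1, 0) = 1
w5 = OR(F, w4) = OR(0, 1) = 1
w6 = NOT(w5) = NOT 1 = 0
w7 = OR(E, w6) = OR(1, 0) = 1
w8 = NOR(w7, w1) = NOR(1, 0) = 0
So w8 = 0.

A=1, B=0, E=1, F=0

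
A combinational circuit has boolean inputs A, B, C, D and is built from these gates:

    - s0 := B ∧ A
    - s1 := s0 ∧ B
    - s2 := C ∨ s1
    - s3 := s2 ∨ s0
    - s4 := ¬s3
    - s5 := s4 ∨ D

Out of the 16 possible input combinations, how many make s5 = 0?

s5 = s4 ∨ D must be 0, so both s4 = 0 and D = 0.
s4 = ¬s3 must be 0, so s3 = 1.
s3 = s2 ∨ s0 must be 1, so at least one of s2, s0 is 1.
Enumerating the 16 input combinations, 5 give s5 = 0 and 11 give s5 = 1.

5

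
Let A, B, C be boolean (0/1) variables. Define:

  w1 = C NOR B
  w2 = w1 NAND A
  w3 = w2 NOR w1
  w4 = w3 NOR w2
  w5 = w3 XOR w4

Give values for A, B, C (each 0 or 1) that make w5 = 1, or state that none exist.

A=1, B=0, C=0

w5 = w3 XOR w4 must be 1, so w3 and w4 differ.
Check with A=1, B=0, C=0:
w1 = C NOR B = 0 NOR 0 = 1
w2 = w1 NAND A = 1 NAND 1 = 0
w3 = w2 NOR w1 = 0 NOR 1 = 0
w4 = w3 NOR w2 = 0 NOR 0 = 1
w5 = w3 XOR w4 = 0 XOR 1 = 1
So w5 = 1 as required.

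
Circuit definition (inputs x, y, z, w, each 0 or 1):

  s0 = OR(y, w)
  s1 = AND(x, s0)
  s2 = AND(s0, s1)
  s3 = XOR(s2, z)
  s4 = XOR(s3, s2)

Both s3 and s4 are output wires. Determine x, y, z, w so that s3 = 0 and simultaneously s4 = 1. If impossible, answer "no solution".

x=1, y=0, z=1, w=1

Check with x=1, y=0, z=1, w=1:
s0 = OR(y, w) = OR(0, 1) = 1
s1 = AND(x, s0) = AND(1, 1) = 1
s2 = AND(s0, s1) = AND(1, 1) = 1
s3 = XOR(s2, z) = XOR(1, 1) = 0
s4 = XOR(s3, s2) = XOR(0, 1) = 1
So s3 = 0 and s4 = 1.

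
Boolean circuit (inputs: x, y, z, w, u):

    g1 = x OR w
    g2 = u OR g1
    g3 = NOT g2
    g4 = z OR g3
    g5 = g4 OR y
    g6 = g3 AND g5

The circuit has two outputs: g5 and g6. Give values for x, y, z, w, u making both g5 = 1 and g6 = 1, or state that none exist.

x=0, y=0, z=0, w=0, u=0

Check with x=0, y=0, z=0, w=0, u=0:
g1 = x OR w = 0 OR 0 = 0
g2 = u OR g1 = 0 OR 0 = 0
g3 = NOT g2 = NOT 0 = 1
g4 = z OR g3 = 0 OR 1 = 1
g5 = g4 OR y = 1 OR 0 = 1
g6 = g3 AND g5 = 1 AND 1 = 1
So g5 = 1 and g6 = 1.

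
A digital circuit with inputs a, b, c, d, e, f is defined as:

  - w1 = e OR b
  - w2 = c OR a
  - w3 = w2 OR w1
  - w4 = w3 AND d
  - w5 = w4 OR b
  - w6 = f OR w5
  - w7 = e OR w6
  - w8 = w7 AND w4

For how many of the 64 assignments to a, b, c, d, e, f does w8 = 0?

w8 = w7 AND w4 must be 0, so at least one of w7, w4 is 0.
Enumerating the 64 input combinations, 34 give w8 = 0 and 30 give w8 = 1.

34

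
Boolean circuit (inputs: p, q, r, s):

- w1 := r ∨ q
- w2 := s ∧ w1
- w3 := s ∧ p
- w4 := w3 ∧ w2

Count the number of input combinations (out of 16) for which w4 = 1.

3

w4 = w3 ∧ w2 must be 1, so both w3 = 1 and w2 = 1.
w3 = s ∧ p must be 1, so both s = 1 and p = 1.
Satisfying assignments:
  p=1, q=0, r=1, s=1
  p=1, q=1, r=0, s=1
  p=1, q=1, r=1, s=1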